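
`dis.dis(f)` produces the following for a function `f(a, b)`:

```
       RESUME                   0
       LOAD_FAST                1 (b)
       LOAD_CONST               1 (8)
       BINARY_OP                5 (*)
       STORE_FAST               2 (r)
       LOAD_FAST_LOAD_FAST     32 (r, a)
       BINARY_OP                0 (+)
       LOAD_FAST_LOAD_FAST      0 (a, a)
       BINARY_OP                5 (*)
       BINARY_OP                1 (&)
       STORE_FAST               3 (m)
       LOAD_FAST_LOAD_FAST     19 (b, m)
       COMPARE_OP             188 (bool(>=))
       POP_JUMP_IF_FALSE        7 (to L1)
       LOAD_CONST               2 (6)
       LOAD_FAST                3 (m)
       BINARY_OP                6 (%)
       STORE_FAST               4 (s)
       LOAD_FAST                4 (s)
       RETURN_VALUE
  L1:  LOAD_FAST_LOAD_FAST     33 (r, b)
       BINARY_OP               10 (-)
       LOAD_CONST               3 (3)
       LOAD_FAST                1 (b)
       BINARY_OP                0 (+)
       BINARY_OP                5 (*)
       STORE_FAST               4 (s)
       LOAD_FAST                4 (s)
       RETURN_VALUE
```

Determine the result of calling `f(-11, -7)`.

196

LOAD_FAST b → push -7. Stack: [-7]
LOAD_CONST → push 8. Stack: [-7, 8]
BINARY_OP * → -7 * 8 = -56. Stack: [-56]
STORE_FAST r → r=-56. Stack: []
LOAD_FAST_LOAD_FAST r,a → push -56,-11. Stack: [-56, -11]
BINARY_OP + → -56 + -11 = -67. Stack: [-67]
LOAD_FAST_LOAD_FAST a,a → push -11,-11. Stack: [-67, -11, -11]
BINARY_OP * → -11 * -11 = 121. Stack: [-67, 121]
BINARY_OP & → -67 & 121 = 57. Stack: [57]
STORE_FAST m → m=57. Stack: []
LOAD_FAST_LOAD_FAST b,m → push -7,57. Stack: [-7, 57]
COMPARE_OP bool(>=) → -7 vs 57 = False. Stack: [False]
POP_JUMP_IF_FALSE → pop False; jump. Stack: []
LOAD_FAST_LOAD_FAST r,b → push -56,-7. Stack: [-56, -7]
BINARY_OP - → -56 - -7 = -49. Stack: [-49]
LOAD_CONST → push 3. Stack: [-49, 3]
LOAD_FAST b → push -7. Stack: [-49, 3, -7]
BINARY_OP + → 3 + -7 = -4. Stack: [-49, -4]
BINARY_OP * → -49 * -4 = 196. Stack: [196]
STORE_FAST s → s=196. Stack: []
LOAD_FAST s → push 196. Stack: [196]
RETURN_VALUE → return 196.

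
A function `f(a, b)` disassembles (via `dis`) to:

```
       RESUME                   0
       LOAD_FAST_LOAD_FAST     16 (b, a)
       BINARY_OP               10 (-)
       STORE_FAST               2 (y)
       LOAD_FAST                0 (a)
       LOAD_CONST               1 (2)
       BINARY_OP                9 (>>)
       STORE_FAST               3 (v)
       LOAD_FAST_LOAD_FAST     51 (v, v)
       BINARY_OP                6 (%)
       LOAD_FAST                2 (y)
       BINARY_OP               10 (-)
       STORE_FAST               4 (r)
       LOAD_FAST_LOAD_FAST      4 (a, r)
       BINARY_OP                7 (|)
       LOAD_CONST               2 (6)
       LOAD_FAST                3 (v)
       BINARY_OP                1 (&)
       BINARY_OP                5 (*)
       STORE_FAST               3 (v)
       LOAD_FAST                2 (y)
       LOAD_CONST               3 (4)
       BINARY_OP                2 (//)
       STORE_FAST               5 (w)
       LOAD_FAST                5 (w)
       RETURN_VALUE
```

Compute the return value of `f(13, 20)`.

1

LOAD_FAST_LOAD_FAST b,a → push 20,13. Stack: [20, 13]
BINARY_OP - → 20 - 13 = 7. Stack: [7]
STORE_FAST y → y=7. Stack: []
LOAD_FAST a → push 13. Stack: [13]
LOAD_CONST → push 2. Stack: [13, 2]
BINARY_OP >> → 13 >> 2 = 3. Stack: [3]
STORE_FAST v → v=3. Stack: []
LOAD_FAST_LOAD_FAST v,v → push 3,3. Stack: [3, 3]
BINARY_OP % → 3 % 3 = 0. Stack: [0]
LOAD_FAST y → push 7. Stack: [0, 7]
BINARY_OP - → 0 - 7 = -7. Stack: [-7]
STORE_FAST r → r=-7. Stack: []
LOAD_FAST_LOAD_FAST a,r → push 13,-7. Stack: [13, -7]
BINARY_OP | → 13 | -7 = -3. Stack: [-3]
LOAD_CONST → push 6. Stack: [-3, 6]
LOAD_FAST v → push 3. Stack: [-3, 6, 3]
BINARY_OP & → 6 & 3 = 2. Stack: [-3, 2]
BINARY_OP * → -3 * 2 = -6. Stack: [-6]
STORE_FAST v → v=-6. Stack: []
LOAD_FAST y → push 7. Stack: [7]
LOAD_CONST → push 4. Stack: [7, 4]
BINARY_OP // → 7 // 4 = 1. Stack: [1]
STORE_FAST w → w=1. Stack: []
LOAD_FAST w → push 1. Stack: [1]
RETURN_VALUE → return 1.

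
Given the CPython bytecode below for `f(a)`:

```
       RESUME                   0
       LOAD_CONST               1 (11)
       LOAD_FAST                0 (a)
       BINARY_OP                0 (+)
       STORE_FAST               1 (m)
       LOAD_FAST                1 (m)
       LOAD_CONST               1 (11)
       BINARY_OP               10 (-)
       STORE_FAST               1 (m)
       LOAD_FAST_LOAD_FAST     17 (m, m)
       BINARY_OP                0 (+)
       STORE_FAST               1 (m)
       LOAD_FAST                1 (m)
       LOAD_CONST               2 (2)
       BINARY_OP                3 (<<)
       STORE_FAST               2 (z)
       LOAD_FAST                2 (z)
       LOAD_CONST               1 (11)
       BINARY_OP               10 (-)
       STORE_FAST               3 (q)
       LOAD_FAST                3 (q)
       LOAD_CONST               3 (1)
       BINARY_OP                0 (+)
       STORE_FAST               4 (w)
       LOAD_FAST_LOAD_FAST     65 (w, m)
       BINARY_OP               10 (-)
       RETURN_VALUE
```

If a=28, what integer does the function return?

LOAD_CONST → push 11. Stack: [11]
LOAD_FAST a → push 28. Stack: [11, 28]
BINARY_OP + → 11 + 28 = 39. Stack: [39]
STORE_FAST m → m=39. Stack: []
LOAD_FAST m → push 39. Stack: [39]
LOAD_CONST → push 11. Stack: [39, 11]
BINARY_OP - → 39 - 11 = 28. Stack: [28]
STORE_FAST m → m=28. Stack: []
LOAD_FAST_LOAD_FAST m,m → push 28,28. Stack: [28, 28]
BINARY_OP + → 28 + 28 = 56. Stack: [56]
STORE_FAST m → m=56. Stack: []
LOAD_FAST m → push 56. Stack: [56]
LOAD_CONST → push 2. Stack: [56, 2]
BINARY_OP << → 56 << 2 = 224. Stack: [224]
STORE_FAST z → z=224. Stack: []
LOAD_FAST z → push 224. Stack: [224]
LOAD_CONST → push 11. Stack: [224, 11]
BINARY_OP - → 224 - 11 = 213. Stack: [213]
STORE_FAST q → q=213. Stack: []
LOAD_FAST q → push 213. Stack: [213]
LOAD_CONST → push 1. Stack: [213, 1]
BINARY_OP + → 213 + 1 = 214. Stack: [214]
STORE_FAST w → w=214. Stack: []
LOAD_FAST_LOAD_FAST w,m → push 214,56. Stack: [214, 56]
BINARY_OP - → 214 - 56 = 158. Stack: [158]
RETURN_VALUE → return 158.

158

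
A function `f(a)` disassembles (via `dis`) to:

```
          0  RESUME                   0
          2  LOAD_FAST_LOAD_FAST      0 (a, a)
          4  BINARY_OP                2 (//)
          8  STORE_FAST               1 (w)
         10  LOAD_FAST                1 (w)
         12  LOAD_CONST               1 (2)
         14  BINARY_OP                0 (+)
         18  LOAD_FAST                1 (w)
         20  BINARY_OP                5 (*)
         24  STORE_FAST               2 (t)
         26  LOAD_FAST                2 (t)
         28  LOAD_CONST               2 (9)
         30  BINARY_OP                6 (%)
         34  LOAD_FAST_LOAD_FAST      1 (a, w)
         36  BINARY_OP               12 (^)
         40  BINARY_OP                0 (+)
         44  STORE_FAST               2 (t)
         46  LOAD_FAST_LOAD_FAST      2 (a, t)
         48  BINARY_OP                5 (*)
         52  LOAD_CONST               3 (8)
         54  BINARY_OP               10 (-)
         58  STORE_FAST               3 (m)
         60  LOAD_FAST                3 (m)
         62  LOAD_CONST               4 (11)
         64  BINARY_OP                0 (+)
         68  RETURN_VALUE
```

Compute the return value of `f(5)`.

38

LOAD_FAST_LOAD_FAST a,a → push 5,5. Stack: [5, 5]
BINARY_OP // → 5 // 5 = 1. Stack: [1]
STORE_FAST w → w=1. Stack: []
LOAD_FAST w → push 1. Stack: [1]
LOAD_CONST → push 2. Stack: [1, 2]
BINARY_OP + → 1 + 2 = 3. Stack: [3]
LOAD_FAST w → push 1. Stack: [3, 1]
BINARY_OP * → 3 * 1 = 3. Stack: [3]
STORE_FAST t → t=3. Stack: []
LOAD_FAST t → push 3. Stack: [3]
LOAD_CONST → push 9. Stack: [3, 9]
BINARY_OP % → 3 % 9 = 3. Stack: [3]
LOAD_FAST_LOAD_FAST a,w → push 5,1. Stack: [3, 5, 1]
BINARY_OP ^ → 5 ^ 1 = 4. Stack: [3, 4]
BINARY_OP + → 3 + 4 = 7. Stack: [7]
STORE_FAST t → t=7. Stack: []
LOAD_FAST_LOAD_FAST a,t → push 5,7. Stack: [5, 7]
BINARY_OP * → 5 * 7 = 35. Stack: [35]
LOAD_CONST → push 8. Stack: [35, 8]
BINARY_OP - → 35 - 8 = 27. Stack: [27]
STORE_FAST m → m=27. Stack: []
LOAD_FAST m → push 27. Stack: [27]
LOAD_CONST → push 11. Stack: [27, 11]
BINARY_OP + → 27 + 11 = 38. Stack: [38]
RETURN_VALUE → return 38.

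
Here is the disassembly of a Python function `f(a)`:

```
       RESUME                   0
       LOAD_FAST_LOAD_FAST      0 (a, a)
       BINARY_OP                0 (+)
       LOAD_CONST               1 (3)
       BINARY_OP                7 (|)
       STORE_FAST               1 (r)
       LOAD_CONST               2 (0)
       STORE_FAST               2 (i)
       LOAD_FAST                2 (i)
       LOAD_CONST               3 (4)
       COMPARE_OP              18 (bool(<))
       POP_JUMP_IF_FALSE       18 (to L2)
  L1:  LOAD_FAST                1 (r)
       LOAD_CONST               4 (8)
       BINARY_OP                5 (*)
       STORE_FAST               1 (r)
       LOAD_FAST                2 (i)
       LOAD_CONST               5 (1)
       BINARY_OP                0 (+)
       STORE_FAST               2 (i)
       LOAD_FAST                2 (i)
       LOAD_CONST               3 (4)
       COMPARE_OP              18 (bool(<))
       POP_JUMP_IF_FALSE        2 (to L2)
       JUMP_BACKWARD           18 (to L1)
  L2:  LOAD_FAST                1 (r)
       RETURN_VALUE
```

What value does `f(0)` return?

12288

LOAD_FAST_LOAD_FAST a,a → push 0,0. Stack: [0, 0]
BINARY_OP + → 0 + 0 = 0. Stack: [0]
LOAD_CONST → push 3. Stack: [0, 3]
BINARY_OP | → 0 | 3 = 3. Stack: [3]
STORE_FAST r → r=3. Stack: []
LOAD_CONST → push 0. Stack: [0]
STORE_FAST i → i=0. Stack: []
LOAD_FAST i → push 0. Stack: [0]
LOAD_CONST → push 4. Stack: [0, 4]
COMPARE_OP bool(<) → 0 vs 4 = True. Stack: [True]
POP_JUMP_IF_FALSE → pop True; no jump. Stack: []
LOAD_FAST r → push 3. Stack: [3]
LOAD_CONST → push 8. Stack: [3, 8]
BINARY_OP * → 3 * 8 = 24. Stack: [24]
STORE_FAST r → r=24. Stack: []
LOAD_FAST i → push 0. Stack: [0]
LOAD_CONST → push 1. Stack: [0, 1]
BINARY_OP + → 0 + 1 = 1. Stack: [1]
STORE_FAST i → i=1. Stack: []
LOAD_FAST i → push 1. Stack: [1]
LOAD_CONST → push 4. Stack: [1, 4]
COMPARE_OP bool(<) → 1 vs 4 = True. Stack: [True]
POP_JUMP_IF_FALSE → pop True; no jump. Stack: []
LOAD_FAST r → push 24. Stack: [24]
LOAD_CONST → push 8. Stack: [24, 8]
BINARY_OP * → 24 * 8 = 192. Stack: [192]
STORE_FAST r → r=192. Stack: []
LOAD_FAST i → push 1. Stack: [1]
LOAD_CONST → push 1. Stack: [1, 1]
BINARY_OP + → 1 + 1 = 2. Stack: [2]
STORE_FAST i → i=2. Stack: []
LOAD_FAST i → push 2. Stack: [2]
LOAD_CONST → push 4. Stack: [2, 4]
COMPARE_OP bool(<) → 2 vs 4 = True. Stack: [True]
POP_JUMP_IF_FALSE → pop True; no jump. Stack: []
LOAD_FAST r → push 192. Stack: [192]
LOAD_CONST → push 8. Stack: [192, 8]
BINARY_OP * → 192 * 8 = 1536. Stack: [1536]
STORE_FAST r → r=1536. Stack: []
LOAD_FAST i → push 2. Stack: [2]
LOAD_CONST → push 1. Stack: [2, 1]
BINARY_OP + → 2 + 1 = 3. Stack: [3]
STORE_FAST i → i=3. Stack: []
LOAD_FAST i → push 3. Stack: [3]
LOAD_CONST → push 4. Stack: [3, 4]
COMPARE_OP bool(<) → 3 vs 4 = True. Stack: [True]
POP_JUMP_IF_FALSE → pop True; no jump. Stack: []
LOAD_FAST r → push 1536. Stack: [1536]
LOAD_CONST → push 8. Stack: [1536, 8]
BINARY_OP * → 1536 * 8 = 12288. Stack: [12288]
STORE_FAST r → r=12288. Stack: []
LOAD_FAST i → push 3. Stack: [3]
LOAD_CONST → push 1. Stack: [3, 1]
BINARY_OP + → 3 + 1 = 4. Stack: [4]
STORE_FAST i → i=4. Stack: []
LOAD_FAST i → push 4. Stack: [4]
LOAD_CONST → push 4. Stack: [4, 4]
COMPARE_OP bool(<) → 4 vs 4 = False. Stack: [False]
POP_JUMP_IF_FALSE → pop False; jump. Stack: []
LOAD_FAST r → push 12288. Stack: [12288]
RETURN_VALUE → return 12288.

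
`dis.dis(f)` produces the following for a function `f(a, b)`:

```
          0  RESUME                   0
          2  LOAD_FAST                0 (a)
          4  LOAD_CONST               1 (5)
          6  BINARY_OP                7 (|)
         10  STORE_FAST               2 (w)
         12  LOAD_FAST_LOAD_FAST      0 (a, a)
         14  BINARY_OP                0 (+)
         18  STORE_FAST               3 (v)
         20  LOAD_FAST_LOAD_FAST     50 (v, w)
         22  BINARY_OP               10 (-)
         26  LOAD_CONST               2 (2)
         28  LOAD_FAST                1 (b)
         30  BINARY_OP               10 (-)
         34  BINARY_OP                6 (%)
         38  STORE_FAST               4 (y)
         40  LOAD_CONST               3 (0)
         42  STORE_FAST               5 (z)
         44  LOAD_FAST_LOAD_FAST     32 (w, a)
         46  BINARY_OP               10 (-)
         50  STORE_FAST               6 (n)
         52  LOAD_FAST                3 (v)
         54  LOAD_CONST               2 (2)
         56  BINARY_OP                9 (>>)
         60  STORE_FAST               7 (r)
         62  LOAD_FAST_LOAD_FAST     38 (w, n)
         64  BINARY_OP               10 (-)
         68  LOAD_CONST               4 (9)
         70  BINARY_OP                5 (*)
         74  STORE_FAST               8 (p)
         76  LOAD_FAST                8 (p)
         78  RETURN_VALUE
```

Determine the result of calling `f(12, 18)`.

LOAD_FAST a → push 12. Stack: [12]
LOAD_CONST → push 5. Stack: [12, 5]
BINARY_OP | → 12 | 5 = 13. Stack: [13]
STORE_FAST w → w=13. Stack: []
LOAD_FAST_LOAD_FAST a,a → push 12,12. Stack: [12, 12]
BINARY_OP + → 12 + 12 = 24. Stack: [24]
STORE_FAST v → v=24. Stack: []
LOAD_FAST_LOAD_FAST v,w → push 24,13. Stack: [24, 13]
BINARY_OP - → 24 - 13 = 11. Stack: [11]
LOAD_CONST → push 2. Stack: [11, 2]
LOAD_FAST b → push 18. Stack: [11, 2, 18]
BINARY_OP - → 2 - 18 = -16. Stack: [11, -16]
BINARY_OP % → 11 % -16 = -5. Stack: [-5]
STORE_FAST y → y=-5. Stack: []
LOAD_CONST → push 0. Stack: [0]
STORE_FAST z → z=0. Stack: []
LOAD_FAST_LOAD_FAST w,a → push 13,12. Stack: [13, 12]
BINARY_OP - → 13 - 12 = 1. Stack: [1]
STORE_FAST n → n=1. Stack: []
LOAD_FAST v → push 24. Stack: [24]
LOAD_CONST → push 2. Stack: [24, 2]
BINARY_OP >> → 24 >> 2 = 6. Stack: [6]
STORE_FAST r → r=6. Stack: []
LOAD_FAST_LOAD_FAST w,n → push 13,1. Stack: [13, 1]
BINARY_OP - → 13 - 1 = 12. Stack: [12]
LOAD_CONST → push 9. Stack: [12, 9]
BINARY_OP * → 12 * 9 = 108. Stack: [108]
STORE_FAST p → p=108. Stack: []
LOAD_FAST p → push 108. Stack: [108]
RETURN_VALUE → return 108.

108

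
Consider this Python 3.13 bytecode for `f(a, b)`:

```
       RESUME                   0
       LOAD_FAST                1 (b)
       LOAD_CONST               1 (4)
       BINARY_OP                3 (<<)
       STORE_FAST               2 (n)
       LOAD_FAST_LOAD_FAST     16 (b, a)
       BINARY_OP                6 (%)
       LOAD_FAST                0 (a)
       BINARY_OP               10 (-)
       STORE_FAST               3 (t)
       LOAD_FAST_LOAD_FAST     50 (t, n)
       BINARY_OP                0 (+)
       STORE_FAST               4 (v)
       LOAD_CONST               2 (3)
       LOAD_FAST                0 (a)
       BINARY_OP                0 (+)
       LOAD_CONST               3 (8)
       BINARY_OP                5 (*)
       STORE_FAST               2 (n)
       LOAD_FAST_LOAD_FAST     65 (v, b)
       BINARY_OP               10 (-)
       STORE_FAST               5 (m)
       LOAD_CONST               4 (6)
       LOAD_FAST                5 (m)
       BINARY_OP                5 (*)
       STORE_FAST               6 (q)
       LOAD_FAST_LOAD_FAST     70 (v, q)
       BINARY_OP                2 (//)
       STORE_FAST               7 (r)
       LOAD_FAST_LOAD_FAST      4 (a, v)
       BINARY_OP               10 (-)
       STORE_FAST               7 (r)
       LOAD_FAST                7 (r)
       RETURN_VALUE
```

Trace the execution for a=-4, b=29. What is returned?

-469

LOAD_FAST b → push 29. Stack: [29]
LOAD_CONST → push 4. Stack: [29, 4]
BINARY_OP << → 29 << 4 = 464. Stack: [464]
STORE_FAST n → n=464. Stack: []
LOAD_FAST_LOAD_FAST b,a → push 29,-4. Stack: [29, -4]
BINARY_OP % → 29 % -4 = -3. Stack: [-3]
LOAD_FAST a → push -4. Stack: [-3, -4]
BINARY_OP - → -3 - -4 = 1. Stack: [1]
STORE_FAST t → t=1. Stack: []
LOAD_FAST_LOAD_FAST t,n → push 1,464. Stack: [1, 464]
BINARY_OP + → 1 + 464 = 465. Stack: [465]
STORE_FAST v → v=465. Stack: []
LOAD_CONST → push 3. Stack: [3]
LOAD_FAST a → push -4. Stack: [3, -4]
BINARY_OP + → 3 + -4 = -1. Stack: [-1]
LOAD_CONST → push 8. Stack: [-1, 8]
BINARY_OP * → -1 * 8 = -8. Stack: [-8]
STORE_FAST n → n=-8. Stack: []
LOAD_FAST_LOAD_FAST v,b → push 465,29. Stack: [465, 29]
BINARY_OP - → 465 - 29 = 436. Stack: [436]
STORE_FAST m → m=436. Stack: []
LOAD_CONST → push 6. Stack: [6]
LOAD_FAST m → push 436. Stack: [6, 436]
BINARY_OP * → 6 * 436 = 2616. Stack: [2616]
STORE_FAST q → q=2616. Stack: []
LOAD_FAST_LOAD_FAST v,q → push 465,2616. Stack: [465, 2616]
BINARY_OP // → 465 // 2616 = 0. Stack: [0]
STORE_FAST r → r=0. Stack: []
LOAD_FAST_LOAD_FAST a,v → push -4,465. Stack: [-4, 465]
BINARY_OP - → -4 - 465 = -469. Stack: [-469]
STORE_FAST r → r=-469. Stack: []
LOAD_FAST r → push -469. Stack: [-469]
RETURN_VALUE → return -469.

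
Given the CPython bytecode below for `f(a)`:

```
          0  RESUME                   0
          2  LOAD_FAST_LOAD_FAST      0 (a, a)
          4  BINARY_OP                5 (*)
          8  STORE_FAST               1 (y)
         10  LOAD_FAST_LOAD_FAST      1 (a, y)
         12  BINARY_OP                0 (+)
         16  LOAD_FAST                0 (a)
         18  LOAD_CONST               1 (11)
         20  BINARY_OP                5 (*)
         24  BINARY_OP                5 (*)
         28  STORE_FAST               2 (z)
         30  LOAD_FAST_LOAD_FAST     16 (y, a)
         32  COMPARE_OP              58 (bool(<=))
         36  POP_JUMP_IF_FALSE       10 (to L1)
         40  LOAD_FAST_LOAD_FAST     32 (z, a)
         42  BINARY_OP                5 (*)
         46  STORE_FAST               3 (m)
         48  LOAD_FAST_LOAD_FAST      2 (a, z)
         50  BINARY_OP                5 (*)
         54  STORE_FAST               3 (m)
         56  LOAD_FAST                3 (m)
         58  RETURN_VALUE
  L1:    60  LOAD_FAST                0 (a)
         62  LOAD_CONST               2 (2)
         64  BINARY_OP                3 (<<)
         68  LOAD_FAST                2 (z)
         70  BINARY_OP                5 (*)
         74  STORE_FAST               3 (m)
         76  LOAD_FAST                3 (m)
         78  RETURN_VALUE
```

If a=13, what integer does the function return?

LOAD_FAST_LOAD_FAST a,a → push 13,13. Stack: [13, 13]
BINARY_OP * → 13 * 13 = 169. Stack: [169]
STORE_FAST y → y=169. Stack: []
LOAD_FAST_LOAD_FAST a,y → push 13,169. Stack: [13, 169]
BINARY_OP + → 13 + 169 = 182. Stack: [182]
LOAD_FAST a → push 13. Stack: [182, 13]
LOAD_CONST → push 11. Stack: [182, 13, 11]
BINARY_OP * → 13 * 11 = 143. Stack: [182, 143]
BINARY_OP * → 182 * 143 = 26026. Stack: [26026]
STORE_FAST z → z=26026. Stack: []
LOAD_FAST_LOAD_FAST y,a → push 169,13. Stack: [169, 13]
COMPARE_OP bool(<=) → 169 vs 13 = False. Stack: [False]
POP_JUMP_IF_FALSE → pop False; jump. Stack: []
LOAD_FAST a → push 13. Stack: [13]
LOAD_CONST → push 2. Stack: [13, 2]
BINARY_OP << → 13 << 2 = 52. Stack: [52]
LOAD_FAST z → push 26026. Stack: [52, 26026]
BINARY_OP * → 52 * 26026 = 1353352. Stack: [1353352]
STORE_FAST m → m=1353352. Stack: []
LOAD_FAST m → push 1353352. Stack: [1353352]
RETURN_VALUE → return 1353352.

1353352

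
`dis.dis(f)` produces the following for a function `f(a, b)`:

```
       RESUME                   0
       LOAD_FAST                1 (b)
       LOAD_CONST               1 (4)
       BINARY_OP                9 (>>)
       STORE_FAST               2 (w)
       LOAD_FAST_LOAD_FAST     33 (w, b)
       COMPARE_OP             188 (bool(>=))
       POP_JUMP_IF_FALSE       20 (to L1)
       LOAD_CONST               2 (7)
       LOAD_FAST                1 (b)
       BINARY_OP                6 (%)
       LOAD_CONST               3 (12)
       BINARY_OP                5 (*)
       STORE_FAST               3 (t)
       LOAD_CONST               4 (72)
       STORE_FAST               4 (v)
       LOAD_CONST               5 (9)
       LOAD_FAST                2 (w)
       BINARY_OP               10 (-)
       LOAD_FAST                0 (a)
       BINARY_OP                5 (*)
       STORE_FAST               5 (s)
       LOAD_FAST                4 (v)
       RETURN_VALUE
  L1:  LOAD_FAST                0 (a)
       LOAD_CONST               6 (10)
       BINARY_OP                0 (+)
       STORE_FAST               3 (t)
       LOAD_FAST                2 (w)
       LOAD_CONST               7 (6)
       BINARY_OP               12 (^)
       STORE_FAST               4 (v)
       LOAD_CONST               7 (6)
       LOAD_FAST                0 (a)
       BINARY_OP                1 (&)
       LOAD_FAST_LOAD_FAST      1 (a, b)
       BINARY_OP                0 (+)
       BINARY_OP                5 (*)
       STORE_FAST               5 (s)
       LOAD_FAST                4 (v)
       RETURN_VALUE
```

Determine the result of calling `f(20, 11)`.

LOAD_FAST b → push 11. Stack: [11]
LOAD_CONST → push 4. Stack: [11, 4]
BINARY_OP >> → 11 >> 4 = 0. Stack: [0]
STORE_FAST w → w=0. Stack: []
LOAD_FAST_LOAD_FAST w,b → push 0,11. Stack: [0, 11]
COMPARE_OP bool(>=) → 0 vs 11 = False. Stack: [False]
POP_JUMP_IF_FALSE → pop False; jump. Stack: []
LOAD_FAST a → push 20. Stack: [20]
LOAD_CONST → push 10. Stack: [20, 10]
BINARY_OP + → 20 + 10 = 30. Stack: [30]
STORE_FAST t → t=30. Stack: []
LOAD_FAST w → push 0. Stack: [0]
LOAD_CONST → push 6. Stack: [0, 6]
BINARY_OP ^ → 0 ^ 6 = 6. Stack: [6]
STORE_FAST v → v=6. Stack: []
LOAD_CONST → push 6. Stack: [6]
LOAD_FAST a → push 20. Stack: [6, 20]
BINARY_OP & → 6 & 20 = 4. Stack: [4]
LOAD_FAST_LOAD_FAST a,b → push 20,11. Stack: [4, 20, 11]
BINARY_OP + → 20 + 11 = 31. Stack: [4, 31]
BINARY_OP * → 4 * 31 = 124. Stack: [124]
STORE_FAST s → s=124. Stack: []
LOAD_FAST v → push 6. Stack: [6]
RETURN_VALUE → return 6.

6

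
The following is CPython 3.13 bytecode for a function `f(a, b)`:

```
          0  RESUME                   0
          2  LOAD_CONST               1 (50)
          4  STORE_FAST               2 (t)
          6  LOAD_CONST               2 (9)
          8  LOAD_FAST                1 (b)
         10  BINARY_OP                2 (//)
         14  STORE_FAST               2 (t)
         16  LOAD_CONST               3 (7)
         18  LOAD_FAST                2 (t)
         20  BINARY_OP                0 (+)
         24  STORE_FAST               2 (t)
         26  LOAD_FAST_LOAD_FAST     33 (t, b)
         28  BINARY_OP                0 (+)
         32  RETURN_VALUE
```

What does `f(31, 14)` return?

LOAD_CONST → push 50. Stack: [50]
STORE_FAST t → t=50. Stack: []
LOAD_CONST → push 9. Stack: [9]
LOAD_FAST b → push 14. Stack: [9, 14]
BINARY_OP // → 9 // 14 = 0. Stack: [0]
STORE_FAST t → t=0. Stack: []
LOAD_CONST → push 7. Stack: [7]
LOAD_FAST t → push 0. Stack: [7, 0]
BINARY_OP + → 7 + 0 = 7. Stack: [7]
STORE_FAST t → t=7. Stack: []
LOAD_FAST_LOAD_FAST t,b → push 7,14. Stack: [7, 14]
BINARY_OP + → 7 + 14 = 21. Stack: [21]
RETURN_VALUE → return 21.

21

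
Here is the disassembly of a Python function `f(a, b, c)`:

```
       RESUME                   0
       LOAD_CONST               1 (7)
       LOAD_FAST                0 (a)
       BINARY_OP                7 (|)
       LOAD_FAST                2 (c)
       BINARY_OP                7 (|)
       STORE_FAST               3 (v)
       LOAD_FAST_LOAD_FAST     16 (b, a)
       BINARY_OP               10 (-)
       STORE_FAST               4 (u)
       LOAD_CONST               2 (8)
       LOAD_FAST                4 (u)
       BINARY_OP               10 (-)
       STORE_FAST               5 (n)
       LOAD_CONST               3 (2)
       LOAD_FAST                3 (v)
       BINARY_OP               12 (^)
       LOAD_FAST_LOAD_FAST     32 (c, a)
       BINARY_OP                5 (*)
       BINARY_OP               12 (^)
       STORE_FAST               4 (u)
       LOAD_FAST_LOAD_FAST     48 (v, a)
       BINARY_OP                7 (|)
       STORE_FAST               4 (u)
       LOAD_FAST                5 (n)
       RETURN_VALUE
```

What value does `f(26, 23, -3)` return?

11

LOAD_CONST → push 7. Stack: [7]
LOAD_FAST a → push 26. Stack: [7, 26]
BINARY_OP | → 7 | 26 = 31. Stack: [31]
LOAD_FAST c → push -3. Stack: [31, -3]
BINARY_OP | → 31 | -3 = -1. Stack: [-1]
STORE_FAST v → v=-1. Stack: []
LOAD_FAST_LOAD_FAST b,a → push 23,26. Stack: [23, 26]
BINARY_OP - → 23 - 26 = -3. Stack: [-3]
STORE_FAST u → u=-3. Stack: []
LOAD_CONST → push 8. Stack: [8]
LOAD_FAST u → push -3. Stack: [8, -3]
BINARY_OP - → 8 - -3 = 11. Stack: [11]
STORE_FAST n → n=11. Stack: []
LOAD_CONST → push 2. Stack: [2]
LOAD_FAST v → push -1. Stack: [2, -1]
BINARY_OP ^ → 2 ^ -1 = -3. Stack: [-3]
LOAD_FAST_LOAD_FAST c,a → push -3,26. Stack: [-3, -3, 26]
BINARY_OP * → -3 * 26 = -78. Stack: [-3, -78]
BINARY_OP ^ → -3 ^ -78 = 79. Stack: [79]
STORE_FAST u → u=79. Stack: []
LOAD_FAST_LOAD_FAST v,a → push -1,26. Stack: [-1, 26]
BINARY_OP | → -1 | 26 = -1. Stack: [-1]
STORE_FAST u → u=-1. Stack: []
LOAD_FAST n → push 11. Stack: [11]
RETURN_VALUE → return 11.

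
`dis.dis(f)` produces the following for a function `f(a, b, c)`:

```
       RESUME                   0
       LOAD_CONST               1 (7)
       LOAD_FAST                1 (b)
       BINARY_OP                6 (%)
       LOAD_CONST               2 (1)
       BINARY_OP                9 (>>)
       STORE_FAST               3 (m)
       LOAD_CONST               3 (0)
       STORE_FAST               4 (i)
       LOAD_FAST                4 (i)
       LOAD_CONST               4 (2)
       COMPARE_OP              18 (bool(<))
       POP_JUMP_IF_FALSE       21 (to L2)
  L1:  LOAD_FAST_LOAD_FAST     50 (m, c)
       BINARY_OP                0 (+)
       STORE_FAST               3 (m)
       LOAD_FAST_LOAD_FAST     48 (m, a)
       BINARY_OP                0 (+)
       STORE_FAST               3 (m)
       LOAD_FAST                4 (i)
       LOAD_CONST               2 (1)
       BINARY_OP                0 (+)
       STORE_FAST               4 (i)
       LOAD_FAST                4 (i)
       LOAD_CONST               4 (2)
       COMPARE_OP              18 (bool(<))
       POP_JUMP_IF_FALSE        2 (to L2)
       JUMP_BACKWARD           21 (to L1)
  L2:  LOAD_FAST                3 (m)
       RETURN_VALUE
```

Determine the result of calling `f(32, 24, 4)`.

75

LOAD_CONST → push 7. Stack: [7]
LOAD_FAST b → push 24. Stack: [7, 24]
BINARY_OP % → 7 % 24 = 7. Stack: [7]
LOAD_CONST → push 1. Stack: [7, 1]
BINARY_OP >> → 7 >> 1 = 3. Stack: [3]
STORE_FAST m → m=3. Stack: []
LOAD_CONST → push 0. Stack: [0]
STORE_FAST i → i=0. Stack: []
LOAD_FAST i → push 0. Stack: [0]
LOAD_CONST → push 2. Stack: [0, 2]
COMPARE_OP bool(<) → 0 vs 2 = True. Stack: [True]
POP_JUMP_IF_FALSE → pop True; no jump. Stack: []
LOAD_FAST_LOAD_FAST m,c → push 3,4. Stack: [3, 4]
BINARY_OP + → 3 + 4 = 7. Stack: [7]
STORE_FAST m → m=7. Stack: []
LOAD_FAST_LOAD_FAST m,a → push 7,32. Stack: [7, 32]
BINARY_OP + → 7 + 32 = 39. Stack: [39]
STORE_FAST m → m=39. Stack: []
LOAD_FAST i → push 0. Stack: [0]
LOAD_CONST → push 1. Stack: [0, 1]
BINARY_OP + → 0 + 1 = 1. Stack: [1]
STORE_FAST i → i=1. Stack: []
LOAD_FAST i → push 1. Stack: [1]
LOAD_CONST → push 2. Stack: [1, 2]
COMPARE_OP bool(<) → 1 vs 2 = True. Stack: [True]
POP_JUMP_IF_FALSE → pop True; no jump. Stack: []
LOAD_FAST_LOAD_FAST m,c → push 39,4. Stack: [39, 4]
BINARY_OP + → 39 + 4 = 43. Stack: [43]
STORE_FAST m → m=43. Stack: []
LOAD_FAST_LOAD_FAST m,a → push 43,32. Stack: [43, 32]
BINARY_OP + → 43 + 32 = 75. Stack: [75]
STORE_FAST m → m=75. Stack: []
LOAD_FAST i → push 1. Stack: [1]
LOAD_CONST → push 1. Stack: [1, 1]
BINARY_OP + → 1 + 1 = 2. Stack: [2]
STORE_FAST i → i=2. Stack: []
LOAD_FAST i → push 2. Stack: [2]
LOAD_CONST → push 2. Stack: [2, 2]
COMPARE_OP bool(<) → 2 vs 2 = False. Stack: [False]
POP_JUMP_IF_FALSE → pop False; jump. Stack: []
LOAD_FAST m → push 75. Stack: [75]
RETURN_VALUE → return 75.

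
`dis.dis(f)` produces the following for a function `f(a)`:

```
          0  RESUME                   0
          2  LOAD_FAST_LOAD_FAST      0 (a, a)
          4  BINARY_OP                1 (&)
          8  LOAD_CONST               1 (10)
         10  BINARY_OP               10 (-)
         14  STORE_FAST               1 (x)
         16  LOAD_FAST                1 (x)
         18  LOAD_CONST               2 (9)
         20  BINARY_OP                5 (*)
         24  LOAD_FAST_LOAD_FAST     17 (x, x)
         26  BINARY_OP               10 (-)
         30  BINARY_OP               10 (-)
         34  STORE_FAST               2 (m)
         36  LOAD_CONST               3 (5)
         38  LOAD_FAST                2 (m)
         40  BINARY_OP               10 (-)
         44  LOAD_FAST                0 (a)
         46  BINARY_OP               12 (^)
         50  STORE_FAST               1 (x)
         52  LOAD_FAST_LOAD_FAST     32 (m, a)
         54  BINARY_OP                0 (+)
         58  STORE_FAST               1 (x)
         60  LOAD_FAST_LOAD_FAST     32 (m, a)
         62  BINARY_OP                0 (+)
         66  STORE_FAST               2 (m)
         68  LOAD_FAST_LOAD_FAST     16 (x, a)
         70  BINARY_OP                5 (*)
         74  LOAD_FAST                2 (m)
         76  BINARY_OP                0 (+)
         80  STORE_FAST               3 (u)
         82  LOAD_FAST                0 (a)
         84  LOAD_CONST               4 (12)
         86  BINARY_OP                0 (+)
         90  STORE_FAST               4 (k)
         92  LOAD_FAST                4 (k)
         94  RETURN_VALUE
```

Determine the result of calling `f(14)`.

LOAD_FAST_LOAD_FAST a,a → push 14,14. Stack: [14, 14]
BINARY_OP & → 14 & 14 = 14. Stack: [14]
LOAD_CONST → push 10. Stack: [14, 10]
BINARY_OP - → 14 - 10 = 4. Stack: [4]
STORE_FAST x → x=4. Stack: []
LOAD_FAST x → push 4. Stack: [4]
LOAD_CONST → push 9. Stack: [4, 9]
BINARY_OP * → 4 * 9 = 36. Stack: [36]
LOAD_FAST_LOAD_FAST x,x → push 4,4. Stack: [36, 4, 4]
BINARY_OP - → 4 - 4 = 0. Stack: [36, 0]
BINARY_OP - → 36 - 0 = 36. Stack: [36]
STORE_FAST m → m=36. Stack: []
LOAD_CONST → push 5. Stack: [5]
LOAD_FAST m → push 36. Stack: [5, 36]
BINARY_OP - → 5 - 36 = -31. Stack: [-31]
LOAD_FAST a → push 14. Stack: [-31, 14]
BINARY_OP ^ → -31 ^ 14 = -17. Stack: [-17]
STORE_FAST x → x=-17. Stack: []
LOAD_FAST_LOAD_FAST m,a → push 36,14. Stack: [36, 14]
BINARY_OP + → 36 + 14 = 50. Stack: [50]
STORE_FAST x → x=50. Stack: []
LOAD_FAST_LOAD_FAST m,a → push 36,14. Stack: [36, 14]
BINARY_OP + → 36 + 14 = 50. Stack: [50]
STORE_FAST m → m=50. Stack: []
LOAD_FAST_LOAD_FAST x,a → push 50,14. Stack: [50, 14]
BINARY_OP * → 50 * 14 = 700. Stack: [700]
LOAD_FAST m → push 50. Stack: [700, 50]
BINARY_OP + → 700 + 50 = 750. Stack: [750]
STORE_FAST u → u=750. Stack: []
LOAD_FAST a → push 14. Stack: [14]
LOAD_CONST → push 12. Stack: [14, 12]
BINARY_OP + → 14 + 12 = 26. Stack: [26]
STORE_FAST k → k=26. Stack: []
LOAD_FAST k → push 26. Stack: [26]
RETURN_VALUE → return 26.

26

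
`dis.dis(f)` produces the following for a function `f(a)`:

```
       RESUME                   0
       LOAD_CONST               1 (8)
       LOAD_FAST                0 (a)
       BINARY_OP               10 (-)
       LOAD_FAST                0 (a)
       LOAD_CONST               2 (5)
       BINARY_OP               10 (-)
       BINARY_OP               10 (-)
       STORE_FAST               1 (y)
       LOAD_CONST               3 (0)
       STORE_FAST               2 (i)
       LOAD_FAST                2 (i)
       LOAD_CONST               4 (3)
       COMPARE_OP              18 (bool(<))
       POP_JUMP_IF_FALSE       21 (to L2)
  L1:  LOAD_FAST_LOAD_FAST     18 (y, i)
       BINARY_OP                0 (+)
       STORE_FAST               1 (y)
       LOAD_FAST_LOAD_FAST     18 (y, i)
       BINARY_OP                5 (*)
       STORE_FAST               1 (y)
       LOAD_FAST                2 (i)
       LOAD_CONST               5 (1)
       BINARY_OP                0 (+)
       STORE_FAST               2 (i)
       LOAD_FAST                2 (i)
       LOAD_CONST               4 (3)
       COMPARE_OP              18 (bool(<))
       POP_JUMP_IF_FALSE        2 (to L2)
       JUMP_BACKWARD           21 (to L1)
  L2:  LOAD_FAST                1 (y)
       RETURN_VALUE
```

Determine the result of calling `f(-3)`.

6

LOAD_CONST → push 8. Stack: [8]
LOAD_FAST a → push -3. Stack: [8, -3]
BINARY_OP - → 8 - -3 = 11. Stack: [11]
LOAD_FAST a → push -3. Stack: [11, -3]
LOAD_CONST → push 5. Stack: [11, -3, 5]
BINARY_OP - → -3 - 5 = -8. Stack: [11, -8]
BINARY_OP - → 11 - -8 = 19. Stack: [19]
STORE_FAST y → y=19. Stack: []
LOAD_CONST → push 0. Stack: [0]
STORE_FAST i → i=0. Stack: []
LOAD_FAST i → push 0. Stack: [0]
LOAD_CONST → push 3. Stack: [0, 3]
COMPARE_OP bool(<) → 0 vs 3 = True. Stack: [True]
POP_JUMP_IF_FALSE → pop True; no jump. Stack: []
LOAD_FAST_LOAD_FAST y,i → push 19,0. Stack: [19, 0]
BINARY_OP + → 19 + 0 = 19. Stack: [19]
STORE_FAST y → y=19. Stack: []
LOAD_FAST_LOAD_FAST y,i → push 19,0. Stack: [19, 0]
BINARY_OP * → 19 * 0 = 0. Stack: [0]
STORE_FAST y → y=0. Stack: []
LOAD_FAST i → push 0. Stack: [0]
LOAD_CONST → push 1. Stack: [0, 1]
BINARY_OP + → 0 + 1 = 1. Stack: [1]
STORE_FAST i → i=1. Stack: []
LOAD_FAST i → push 1. Stack: [1]
LOAD_CONST → push 3. Stack: [1, 3]
COMPARE_OP bool(<) → 1 vs 3 = True. Stack: [True]
POP_JUMP_IF_FALSE → pop True; no jump. Stack: []
LOAD_FAST_LOAD_FAST y,i → push 0,1. Stack: [0, 1]
BINARY_OP + → 0 + 1 = 1. Stack: [1]
STORE_FAST y → y=1. Stack: []
LOAD_FAST_LOAD_FAST y,i → push 1,1. Stack: [1, 1]
BINARY_OP * → 1 * 1 = 1. Stack: [1]
STORE_FAST y → y=1. Stack: []
LOAD_FAST i → push 1. Stack: [1]
LOAD_CONST → push 1. Stack: [1, 1]
BINARY_OP + → 1 + 1 = 2. Stack: [2]
STORE_FAST i → i=2. Stack: []
LOAD_FAST i → push 2. Stack: [2]
LOAD_CONST → push 3. Stack: [2, 3]
COMPARE_OP bool(<) → 2 vs 3 = True. Stack: [True]
POP_JUMP_IF_FALSE → pop True; no jump. Stack: []
LOAD_FAST_LOAD_FAST y,i → push 1,2. Stack: [1, 2]
BINARY_OP + → 1 + 2 = 3. Stack: [3]
STORE_FAST y → y=3. Stack: []
LOAD_FAST_LOAD_FAST y,i → push 3,2. Stack: [3, 2]
BINARY_OP * → 3 * 2 = 6. Stack: [6]
STORE_FAST y → y=6. Stack: []
LOAD_FAST i → push 2. Stack: [2]
LOAD_CONST → push 1. Stack: [2, 1]
BINARY_OP + → 2 + 1 = 3. Stack: [3]
STORE_FAST i → i=3. Stack: []
LOAD_FAST i → push 3. Stack: [3]
LOAD_CONST → push 3. Stack: [3, 3]
COMPARE_OP bool(<) → 3 vs 3 = False. Stack: [False]
POP_JUMP_IF_FALSE → pop False; jump. Stack: []
LOAD_FAST y → push 6. Stack: [6]
RETURN_VALUE → return 6.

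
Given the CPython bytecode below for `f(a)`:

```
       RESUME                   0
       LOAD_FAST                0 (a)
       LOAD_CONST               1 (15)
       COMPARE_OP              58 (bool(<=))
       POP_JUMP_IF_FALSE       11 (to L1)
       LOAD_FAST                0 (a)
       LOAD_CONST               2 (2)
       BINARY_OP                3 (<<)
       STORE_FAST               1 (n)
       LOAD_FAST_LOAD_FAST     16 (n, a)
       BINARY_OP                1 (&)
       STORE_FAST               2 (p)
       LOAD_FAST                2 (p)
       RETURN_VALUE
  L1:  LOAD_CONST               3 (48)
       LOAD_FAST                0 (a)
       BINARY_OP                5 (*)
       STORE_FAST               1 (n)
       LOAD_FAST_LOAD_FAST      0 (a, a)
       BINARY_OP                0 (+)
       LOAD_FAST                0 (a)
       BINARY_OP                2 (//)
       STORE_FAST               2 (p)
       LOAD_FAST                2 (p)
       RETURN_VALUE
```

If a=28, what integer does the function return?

2

LOAD_FAST a → push 28. Stack: [28]
LOAD_CONST → push 15. Stack: [28, 15]
COMPARE_OP bool(<=) → 28 vs 15 = False. Stack: [False]
POP_JUMP_IF_FALSE → pop False; jump. Stack: []
LOAD_CONST → push 48. Stack: [48]
LOAD_FAST a → push 28. Stack: [48, 28]
BINARY_OP * → 48 * 28 = 1344. Stack: [1344]
STORE_FAST n → n=1344. Stack: []
LOAD_FAST_LOAD_FAST a,a → push 28,28. Stack: [28, 28]
BINARY_OP + → 28 + 28 = 56. Stack: [56]
LOAD_FAST a → push 28. Stack: [56, 28]
BINARY_OP // → 56 // 28 = 2. Stack: [2]
STORE_FAST p → p=2. Stack: []
LOAD_FAST p → push 2. Stack: [2]
RETURN_VALUE → return 2.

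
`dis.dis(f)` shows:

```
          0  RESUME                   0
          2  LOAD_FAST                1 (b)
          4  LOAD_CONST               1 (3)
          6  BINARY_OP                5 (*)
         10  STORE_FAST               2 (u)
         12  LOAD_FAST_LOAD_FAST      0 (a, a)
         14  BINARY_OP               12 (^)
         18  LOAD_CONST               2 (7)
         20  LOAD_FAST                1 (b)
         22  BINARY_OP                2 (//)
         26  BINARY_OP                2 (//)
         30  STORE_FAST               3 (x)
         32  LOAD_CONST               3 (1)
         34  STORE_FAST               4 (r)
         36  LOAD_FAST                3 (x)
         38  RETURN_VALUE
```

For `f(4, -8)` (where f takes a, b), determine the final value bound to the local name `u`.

LOAD_FAST b → push -8. Stack: [-8]
LOAD_CONST → push 3. Stack: [-8, 3]
BINARY_OP * → -8 * 3 = -24. Stack: [-24]
STORE_FAST u → u=-24. Stack: []
LOAD_FAST_LOAD_FAST a,a → push 4,4. Stack: [4, 4]
BINARY_OP ^ → 4 ^ 4 = 0. Stack: [0]
LOAD_CONST → push 7. Stack: [0, 7]
LOAD_FAST b → push -8. Stack: [0, 7, -8]
BINARY_OP // → 7 // -8 = -1. Stack: [0, -1]
BINARY_OP // → 0 // -1 = 0. Stack: [0]
STORE_FAST x → x=0. Stack: []
LOAD_CONST → push 1. Stack: [1]
STORE_FAST r → r=1. Stack: []
LOAD_FAST x → push 0. Stack: [0]
RETURN_VALUE → return 0.

-24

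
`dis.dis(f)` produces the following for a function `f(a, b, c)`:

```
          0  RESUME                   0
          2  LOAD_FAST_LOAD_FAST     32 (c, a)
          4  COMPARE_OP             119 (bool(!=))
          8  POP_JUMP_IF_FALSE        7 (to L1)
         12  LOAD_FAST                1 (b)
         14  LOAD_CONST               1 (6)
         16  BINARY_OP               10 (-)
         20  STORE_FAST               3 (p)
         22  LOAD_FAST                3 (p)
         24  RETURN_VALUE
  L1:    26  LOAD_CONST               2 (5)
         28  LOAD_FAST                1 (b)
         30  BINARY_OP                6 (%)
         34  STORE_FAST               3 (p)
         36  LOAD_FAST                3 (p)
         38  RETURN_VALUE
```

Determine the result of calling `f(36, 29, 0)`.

LOAD_FAST_LOAD_FAST c,a → push 0,36. Stack: [0, 36]
COMPARE_OP bool(!=) → 0 vs 36 = True. Stack: [True]
POP_JUMP_IF_FALSE → pop True; no jump. Stack: []
LOAD_FAST b → push 29. Stack: [29]
LOAD_CONST → push 6. Stack: [29, 6]
BINARY_OP - → 29 - 6 = 23. Stack: [23]
STORE_FAST p → p=23. Stack: []
LOAD_FAST p → push 23. Stack: [23]
RETURN_VALUE → return 23.

23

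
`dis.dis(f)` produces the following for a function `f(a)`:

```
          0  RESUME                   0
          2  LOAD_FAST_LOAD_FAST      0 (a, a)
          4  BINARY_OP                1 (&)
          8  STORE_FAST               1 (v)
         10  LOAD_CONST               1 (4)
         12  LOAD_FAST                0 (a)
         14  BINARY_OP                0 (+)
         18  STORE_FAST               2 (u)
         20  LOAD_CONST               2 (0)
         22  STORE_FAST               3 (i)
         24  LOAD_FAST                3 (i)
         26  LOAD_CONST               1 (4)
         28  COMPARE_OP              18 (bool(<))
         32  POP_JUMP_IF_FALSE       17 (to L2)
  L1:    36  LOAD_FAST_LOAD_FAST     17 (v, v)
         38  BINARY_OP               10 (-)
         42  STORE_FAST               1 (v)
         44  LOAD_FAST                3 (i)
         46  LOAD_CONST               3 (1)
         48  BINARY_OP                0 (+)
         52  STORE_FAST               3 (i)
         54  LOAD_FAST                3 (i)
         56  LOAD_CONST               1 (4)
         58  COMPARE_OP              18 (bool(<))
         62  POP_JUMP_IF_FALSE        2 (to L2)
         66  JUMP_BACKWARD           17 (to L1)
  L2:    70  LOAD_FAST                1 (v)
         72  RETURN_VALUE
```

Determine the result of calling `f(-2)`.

LOAD_FAST_LOAD_FAST a,a → push -2,-2. Stack: [-2, -2]
BINARY_OP & → -2 & -2 = -2. Stack: [-2]
STORE_FAST v → v=-2. Stack: []
LOAD_CONST → push 4. Stack: [4]
LOAD_FAST a → push -2. Stack: [4, -2]
BINARY_OP + → 4 + -2 = 2. Stack: [2]
STORE_FAST u → u=2. Stack: []
LOAD_CONST → push 0. Stack: [0]
STORE_FAST i → i=0. Stack: []
LOAD_FAST i → push 0. Stack: [0]
LOAD_CONST → push 4. Stack: [0, 4]
COMPARE_OP bool(<) → 0 vs 4 = True. Stack: [True]
POP_JUMP_IF_FALSE → pop True; no jump. Stack: []
LOAD_FAST_LOAD_FAST v,v → push -2,-2. Stack: [-2, -2]
BINARY_OP - → -2 - -2 = 0. Stack: [0]
STORE_FAST v → v=0. Stack: []
LOAD_FAST i → push 0. Stack: [0]
LOAD_CONST → push 1. Stack: [0, 1]
BINARY_OP + → 0 + 1 = 1. Stack: [1]
STORE_FAST i → i=1. Stack: []
LOAD_FAST i → push 1. Stack: [1]
LOAD_CONST → push 4. Stack: [1, 4]
COMPARE_OP bool(<) → 1 vs 4 = True. Stack: [True]
POP_JUMP_IF_FALSE → pop True; no jump. Stack: []
LOAD_FAST_LOAD_FAST v,v → push 0,0. Stack: [0, 0]
BINARY_OP - → 0 - 0 = 0. Stack: [0]
STORE_FAST v → v=0. Stack: []
LOAD_FAST i → push 1. Stack: [1]
LOAD_CONST → push 1. Stack: [1, 1]
BINARY_OP + → 1 + 1 = 2. Stack: [2]
STORE_FAST i → i=2. Stack: []
LOAD_FAST i → push 2. Stack: [2]
LOAD_CONST → push 4. Stack: [2, 4]
COMPARE_OP bool(<) → 2 vs 4 = True. Stack: [True]
POP_JUMP_IF_FALSE → pop True; no jump. Stack: []
LOAD_FAST_LOAD_FAST v,v → push 0,0. Stack: [0, 0]
BINARY_OP - → 0 - 0 = 0. Stack: [0]
STORE_FAST v → v=0. Stack: []
LOAD_FAST i → push 2. Stack: [2]
LOAD_CONST → push 1. Stack: [2, 1]
BINARY_OP + → 2 + 1 = 3. Stack: [3]
STORE_FAST i → i=3. Stack: []
LOAD_FAST i → push 3. Stack: [3]
LOAD_CONST → push 4. Stack: [3, 4]
COMPARE_OP bool(<) → 3 vs 4 = True. Stack: [True]
POP_JUMP_IF_FALSE → pop True; no jump. Stack: []
LOAD_FAST_LOAD_FAST v,v → push 0,0. Stack: [0, 0]
BINARY_OP - → 0 - 0 = 0. Stack: [0]
STORE_FAST v → v=0. Stack: []
LOAD_FAST i → push 3. Stack: [3]
LOAD_CONST → push 1. Stack: [3, 1]
BINARY_OP + → 3 + 1 = 4. Stack: [4]
STORE_FAST i → i=4. Stack: []
LOAD_FAST i → push 4. Stack: [4]
LOAD_CONST → push 4. Stack: [4, 4]
COMPARE_OP bool(<) → 4 vs 4 = False. Stack: [False]
POP_JUMP_IF_FALSE → pop False; jump. Stack: []
LOAD_FAST v → push 0. Stack: [0]
RETURN_VALUE → return 0.

0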